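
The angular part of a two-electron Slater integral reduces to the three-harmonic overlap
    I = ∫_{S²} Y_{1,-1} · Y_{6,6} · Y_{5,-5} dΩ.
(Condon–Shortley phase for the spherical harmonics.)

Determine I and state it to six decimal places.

0.331940

Checks pass: Σm=0; 12 even; l₃=5∈[5,7].
(2·1+1)(2·6+1)(2·5+1) = 429
Δ: 2! 0! 10! / 13! → 1/858
sum: t=1:−1/14400 = -1/14400
3j²(1 6 5; 0 0 0) = Δ·Π!·Σ² = 6/143  (sign +1)
sum: t=2:+1/7257600 = 1/7257600
3j²(1 6 5; -1 6 -5) = Δ·Π!·Σ² = 1/13  (sign +1)
combine: 4πI² = 429·6/143·1/13 = 18/13
take √, sign +1: I = 0.33194004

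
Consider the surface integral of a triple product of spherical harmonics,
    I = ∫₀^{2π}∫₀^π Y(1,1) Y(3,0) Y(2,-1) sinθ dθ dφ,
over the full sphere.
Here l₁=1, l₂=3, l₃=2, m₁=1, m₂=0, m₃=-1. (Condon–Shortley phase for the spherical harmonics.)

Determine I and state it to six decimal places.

0.143048

Checks pass: Σm=0; 6 even; l₃=2∈[2,4].
(2·1+1)(2·3+1)(2·2+1) = 105
Δ: 2! 0! 4! / 7! → 1/105
sum: t=1:−1/4 = -1/4
3j²(1 3 2; 0 0 0) = Δ·Π!·Σ² = 3/35  (sign -1)
sum: t=0:+1/12 = 1/12
3j²(1 3 2; 1 0 -1) = Δ·Π!·Σ² = 1/35  (sign -1)
combine: 4πI² = 105·3/35·1/35 = 9/35
take √, sign +1: I = 0.14304817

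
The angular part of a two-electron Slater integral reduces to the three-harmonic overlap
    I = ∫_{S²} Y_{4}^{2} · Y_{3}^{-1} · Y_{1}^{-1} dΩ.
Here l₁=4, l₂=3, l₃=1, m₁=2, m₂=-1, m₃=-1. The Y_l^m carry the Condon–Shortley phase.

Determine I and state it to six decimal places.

0.238414

Checks pass: Σm=0; 8 even; l₃=1∈[1,7].
(2·4+1)(2·3+1)(2·1+1) = 189
Δ: 6! 2! 0! / 9! → 1/252
sum: t=3:−1/36 = -1/36
3j²(4 3 1; 0 0 0) = Δ·Π!·Σ² = 4/63  (sign +1)
sum: t=2:+1/96 = 1/96
3j²(4 3 1; 2 -1 -1) = Δ·Π!·Σ² = 5/84  (sign +1)
combine: 4πI² = 189·4/63·5/84 = 5/7
take √, sign +1: I = 0.23841361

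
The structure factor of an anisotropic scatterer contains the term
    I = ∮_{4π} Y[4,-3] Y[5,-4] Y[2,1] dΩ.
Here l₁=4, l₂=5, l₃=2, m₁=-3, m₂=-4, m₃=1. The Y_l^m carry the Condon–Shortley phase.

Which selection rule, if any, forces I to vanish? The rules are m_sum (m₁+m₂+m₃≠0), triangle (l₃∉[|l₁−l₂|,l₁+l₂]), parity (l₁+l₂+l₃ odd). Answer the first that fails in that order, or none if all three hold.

m₁+m₂+m₃ = -3 − 4 + 1 = -6  ✗
triangle: |4−5|=1 ≤ l₃=2 ≤ 4+5=9
parity: l₁+l₂+l₃ = 11 is odd

m_sum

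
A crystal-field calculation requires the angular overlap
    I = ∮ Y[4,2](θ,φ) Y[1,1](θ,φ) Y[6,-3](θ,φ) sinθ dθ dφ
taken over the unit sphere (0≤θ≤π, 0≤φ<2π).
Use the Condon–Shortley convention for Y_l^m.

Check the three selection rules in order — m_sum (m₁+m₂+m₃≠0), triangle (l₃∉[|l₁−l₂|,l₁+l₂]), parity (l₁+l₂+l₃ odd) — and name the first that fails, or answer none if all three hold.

azimuthal sum: 2 + 1 − 3 = 0  ✓
3 ≤ 6 ≤ 5 (triangle on l)  ✗
L = 4 + 1 + 6 = 11 (odd)

triangle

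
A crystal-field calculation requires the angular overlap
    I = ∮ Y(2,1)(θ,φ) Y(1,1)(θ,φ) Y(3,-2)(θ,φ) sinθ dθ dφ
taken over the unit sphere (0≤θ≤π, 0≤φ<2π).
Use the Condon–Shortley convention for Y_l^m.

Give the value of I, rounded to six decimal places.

0.261169

Rules hold: Σm=0, L=6 even, 1≤3≤3.
N = 5·3·7 = 105
Δ = 0!·4!·2!/7! = 1/105
Racah Σ t=0..0: t=0:+1/4 = 1/4
⇒ 3j(2 1 3; 0 0 0)² = 3/35, sgn -1
Racah Σ t=0..0: t=0:+1/12 = 1/12
⇒ 3j(2 1 3; 1 1 -2)² = 2/21, sgn -1
4πI² = N·(3j₀)²·(3jₘ)² = 6/7
I = +1·√(0.857143/4π) = 0.26116903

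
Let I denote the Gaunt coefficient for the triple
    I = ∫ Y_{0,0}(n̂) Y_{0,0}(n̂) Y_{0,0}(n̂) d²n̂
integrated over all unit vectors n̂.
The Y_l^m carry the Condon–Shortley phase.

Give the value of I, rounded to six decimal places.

0.282095

Rules hold: Σm=0, L=0 even, 0≤0≤0.
N = 1·1·1 = 1
Δ = 0!·0!·0!/1! = 1/1
Racah Σ t=0..0: t=0:+1/1 = 1/1
⇒ 3j(0 0 0; 0 0 0)² = 1/1, sgn +1
(m-triple is (0,0,0) — same symbol as above.)
4πI² = N·(3j₀)²·(3jₘ)² = 1/1
I = +1·√(1/4π) = 0.28209479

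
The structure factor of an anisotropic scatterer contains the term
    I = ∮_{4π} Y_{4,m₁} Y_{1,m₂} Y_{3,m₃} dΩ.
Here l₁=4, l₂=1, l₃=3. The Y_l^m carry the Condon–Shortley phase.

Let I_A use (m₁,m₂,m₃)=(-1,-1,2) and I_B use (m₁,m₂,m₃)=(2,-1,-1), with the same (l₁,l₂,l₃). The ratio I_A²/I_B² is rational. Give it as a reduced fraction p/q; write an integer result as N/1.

1/5

l's match ⇒ only the (l;m) 3-j factors differ between A and B.
A: triangle coeff Δ(4,1,3) = 1/252; Σ_t [0,0]: t=0:+1/240 = 1/240; (3j)²=1/84 [(4 1 3; -1 -1 2)], sign=-1
B: triangle coeff Δ(4,1,3) = 1/252; Σ_t [0,0]: t=0:+1/96 = 1/96; (3j)²=5/84 [(4 1 3; 2 -1 -1)], sign=+1
I_A²/I_B² = (1/84)/(5/84) = 1/5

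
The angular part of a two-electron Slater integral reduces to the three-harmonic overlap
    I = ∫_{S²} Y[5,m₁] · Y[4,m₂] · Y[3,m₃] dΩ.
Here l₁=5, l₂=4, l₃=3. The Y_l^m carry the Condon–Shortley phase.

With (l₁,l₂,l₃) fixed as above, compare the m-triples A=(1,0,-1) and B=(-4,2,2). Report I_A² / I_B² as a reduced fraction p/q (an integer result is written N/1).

121/336

Same 5,4,3: normalisation and zero-m 3j drop out of the ratio.
A: Δ: 6! 4! 2! / 13! → 1/180180; sum: t=2:+1/384 t=3:−1/216 t=4:+1/2304 = -11/6912; 3j²(5 4 3; 1 0 -1) = Δ·Π!·Σ² = 11/1638  (sign -1)
B: Δ: 6! 4! 2! / 13! → 1/180180; sum: t=5:−1/2880 t=6:+1/8640 = -1/4320; 3j²(5 4 3; -4 2 2) = Δ·Π!·Σ² = 8/429  (sign +1)
I_A²/I_B² = (11/1638)/(8/429) = 121/336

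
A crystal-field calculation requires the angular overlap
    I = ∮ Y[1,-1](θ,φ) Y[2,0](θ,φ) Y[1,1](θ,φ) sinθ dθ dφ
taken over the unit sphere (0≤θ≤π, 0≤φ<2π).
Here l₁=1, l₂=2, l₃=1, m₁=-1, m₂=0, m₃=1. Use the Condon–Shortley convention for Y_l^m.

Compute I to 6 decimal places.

Checks pass: Σm=0; 4 even; l₃=1∈[1,3].
(2·1+1)(2·2+1)(2·1+1) = 45
Δ: 2! 0! 2! / 5! → 1/30
sum: t=1:−1/1 = -1/1
3j²(1 2 1; 0 0 0) = Δ·Π!·Σ² = 2/15  (sign +1)
sum: t=2:+1/4 = 1/4
3j²(1 2 1; -1 0 1) = Δ·Π!·Σ² = 1/30  (sign +1)
combine: 4πI² = 45·2/15·1/30 = 1/5
take √, sign +1: I = 0.12615663

0.126157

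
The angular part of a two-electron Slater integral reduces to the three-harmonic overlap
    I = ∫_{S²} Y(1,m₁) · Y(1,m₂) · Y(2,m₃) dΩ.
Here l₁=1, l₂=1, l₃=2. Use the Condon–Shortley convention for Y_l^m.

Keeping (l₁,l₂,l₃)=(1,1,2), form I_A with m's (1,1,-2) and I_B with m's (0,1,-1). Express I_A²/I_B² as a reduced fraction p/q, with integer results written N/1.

2/1

Same 1,1,2: normalisation and zero-m 3j drop out of the ratio.
A: Δ: 0! 2! 2! / 5! → 1/30; sum: t=0:+1/4 = 1/4; 3j²(1 1 2; 1 1 -2) = Δ·Π!·Σ² = 1/5  (sign +1)
B: Δ: 0! 2! 2! / 5! → 1/30; sum: t=0:+1/2 = 1/2; 3j²(1 1 2; 0 1 -1) = Δ·Π!·Σ² = 1/10  (sign -1)
I_A²/I_B² = (1/5)/(1/10) = 2/1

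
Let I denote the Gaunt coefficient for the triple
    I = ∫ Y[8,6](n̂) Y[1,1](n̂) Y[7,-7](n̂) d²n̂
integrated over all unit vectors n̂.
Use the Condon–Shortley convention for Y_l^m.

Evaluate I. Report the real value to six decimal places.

Rules hold: Σm=0, L=16 even, 7≤7≤9.
N = 17·3·15 = 765
Δ = 2!·14!·0!/17! = 1/2040
Racah Σ t=1..1: t=1:−1/25401600 = -1/25401600
⇒ 3j(8 1 7; 0 0 0)² = 8/255, sgn +1
Racah Σ t=2..2: t=2:+1/174356582400 = 1/174356582400
⇒ 3j(8 1 7; 6 1 -7)² = 1/2040, sgn +1
4πI² = N·(3j₀)²·(3jₘ)² = 1/85
I = +1·√(0.0117647/4π) = 0.03059748

0.030597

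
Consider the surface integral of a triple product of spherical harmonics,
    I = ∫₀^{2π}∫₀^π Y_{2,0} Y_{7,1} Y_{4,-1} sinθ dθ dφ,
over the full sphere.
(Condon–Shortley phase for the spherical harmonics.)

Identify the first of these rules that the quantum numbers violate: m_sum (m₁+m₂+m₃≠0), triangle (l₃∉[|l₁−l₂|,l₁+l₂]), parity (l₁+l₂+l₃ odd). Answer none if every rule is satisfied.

triangle

m₁+m₂+m₃ = 0 + 1 − 1 = 0  ✓
triangle: |2−7|=5 ≤ l₃=4 ≤ 2+7=9  ✗
parity: l₁+l₂+l₃ = 13 is odd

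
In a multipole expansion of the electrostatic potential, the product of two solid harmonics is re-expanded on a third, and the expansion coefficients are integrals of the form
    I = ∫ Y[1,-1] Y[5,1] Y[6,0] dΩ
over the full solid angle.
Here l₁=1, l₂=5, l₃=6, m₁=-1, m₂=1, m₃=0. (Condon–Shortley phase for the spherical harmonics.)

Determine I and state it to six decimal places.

0.158246

m-sum 0 ✓  L=12 even ✓  4≤6≤6 ✓
Π(2lᵢ+1) = 3×11×13 = 429
triangle coeff Δ(1,5,6) = 1/858
Σ_t [0,0]: t=0:+1/14400 = 1/14400
(3j)²=6/143 [(1 5 6; 0 0 0)], sign=+1
Σ_t [0,0]: t=0:+1/34560 = 1/34560
(3j)²=5/286 [(1 5 6; -1 1 0)], sign=+1
⇒ 4πI² = 45/143
I = (+1)√(45/143/(4π)) = 0.15824621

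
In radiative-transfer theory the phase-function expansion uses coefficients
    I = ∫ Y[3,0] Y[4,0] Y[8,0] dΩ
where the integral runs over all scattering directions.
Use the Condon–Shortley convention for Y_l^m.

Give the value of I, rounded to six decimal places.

0.000000

triangle: need 1≤l₃≤7, have 8; I=0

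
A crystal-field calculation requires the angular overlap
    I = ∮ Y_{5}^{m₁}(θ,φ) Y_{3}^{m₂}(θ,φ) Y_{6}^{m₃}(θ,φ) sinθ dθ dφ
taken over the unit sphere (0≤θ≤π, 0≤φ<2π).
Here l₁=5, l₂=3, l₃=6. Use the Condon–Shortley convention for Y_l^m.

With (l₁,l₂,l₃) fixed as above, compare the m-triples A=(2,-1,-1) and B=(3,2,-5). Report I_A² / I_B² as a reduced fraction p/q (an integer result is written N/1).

5/22

l's match ⇒ only the (l;m) 3-j factors differ between A and B.
A: triangle coeff Δ(5,3,6) = 1/675675; Σ_t [0,2]: t=0:+1/5760 t=1:−1/8640 t=2:+1/241920 = 1/16128; (3j)²=5/1001 [(5 3 6; 2 -1 -1)], sign=-1
B: triangle coeff Δ(5,3,6) = 1/675675; Σ_t [1,2]: t=1:−1/120960 t=2:+1/483840 = -1/161280; (3j)²=2/91 [(5 3 6; 3 2 -5)], sign=+1
I_A²/I_B² = (5/1001)/(2/91) = 5/22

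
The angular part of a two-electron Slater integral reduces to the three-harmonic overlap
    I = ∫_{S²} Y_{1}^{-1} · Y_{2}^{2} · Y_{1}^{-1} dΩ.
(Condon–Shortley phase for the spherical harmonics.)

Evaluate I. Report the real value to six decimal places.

Rules hold: Σm=0, L=4 even, 1≤1≤3.
N = 3·5·3 = 45
Δ = 2!·0!·2!/5! = 1/30
Racah Σ t=1..1: t=1:−1/1 = -1/1
⇒ 3j(1 2 1; 0 0 0)² = 2/15, sgn +1
Racah Σ t=2..2: t=2:+1/4 = 1/4
⇒ 3j(1 2 1; -1 2 -1)² = 1/5, sgn +1
4πI² = N·(3j₀)²·(3jₘ)² = 6/5
I = +1·√(1.2/4π) = 0.30901936

0.309019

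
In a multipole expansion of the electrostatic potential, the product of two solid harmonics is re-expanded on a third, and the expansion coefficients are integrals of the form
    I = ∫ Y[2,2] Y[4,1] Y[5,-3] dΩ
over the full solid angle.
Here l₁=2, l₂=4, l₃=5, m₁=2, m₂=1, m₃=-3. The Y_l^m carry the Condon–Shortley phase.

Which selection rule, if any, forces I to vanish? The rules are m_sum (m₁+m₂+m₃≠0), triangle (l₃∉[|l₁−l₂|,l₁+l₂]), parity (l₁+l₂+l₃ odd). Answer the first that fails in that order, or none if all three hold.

Σmᵢ = 0  ✓
l₃∈[|l₁−l₂|,l₁+l₂]=[2,6], have l₃=5  ✓
Σlᵢ = 11 ⇒ odd  ✗

parity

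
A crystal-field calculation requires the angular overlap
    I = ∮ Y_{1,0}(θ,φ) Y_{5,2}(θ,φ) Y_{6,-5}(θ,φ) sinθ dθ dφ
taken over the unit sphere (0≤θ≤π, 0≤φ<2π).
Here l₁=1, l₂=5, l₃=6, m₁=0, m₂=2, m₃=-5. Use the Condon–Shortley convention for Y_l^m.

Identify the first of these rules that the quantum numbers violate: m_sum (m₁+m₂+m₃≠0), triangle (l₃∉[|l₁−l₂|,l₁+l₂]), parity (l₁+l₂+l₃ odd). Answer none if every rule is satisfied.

m_sum

azimuthal sum: 0 + 2 − 5 = -3  ✗
4 ≤ 6 ≤ 6 (triangle on l)
L = 1 + 5 + 6 = 12 (even)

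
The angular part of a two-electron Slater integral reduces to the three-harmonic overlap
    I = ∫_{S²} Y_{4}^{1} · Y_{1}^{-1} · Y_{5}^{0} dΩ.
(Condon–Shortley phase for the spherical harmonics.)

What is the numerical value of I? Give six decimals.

0.155288

Rules hold: Σm=0, L=10 even, 3≤5≤5.
N = 9·3·11 = 297
Δ = 0!·8!·2!/11! = 1/495
Racah Σ t=0..0: t=0:+1/576 = 1/576
⇒ 3j(4 1 5; 0 0 0)² = 5/99, sgn -1
Racah Σ t=0..0: t=0:+1/1440 = 1/1440
⇒ 3j(4 1 5; 1 -1 0)² = 2/99, sgn -1
4πI² = N·(3j₀)²·(3jₘ)² = 10/33
I = +1·√(0.30303/4π) = 0.15528807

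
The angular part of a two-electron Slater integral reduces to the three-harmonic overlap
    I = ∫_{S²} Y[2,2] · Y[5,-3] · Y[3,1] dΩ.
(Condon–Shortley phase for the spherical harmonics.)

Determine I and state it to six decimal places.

Checks pass: Σm=0; 10 even; l₃=3∈[3,7].
(2·2+1)(2·5+1)(2·3+1) = 385
Δ: 4! 0! 6! / 11! → 1/2310
sum: t=2:+1/144 = 1/144
3j²(2 5 3; 0 0 0) = Δ·Π!·Σ² = 10/231  (sign -1)
sum: t=0:+1/1152 = 1/1152
3j²(2 5 3; 2 -3 1) = Δ·Π!·Σ² = 1/33  (sign +1)
combine: 4πI² = 385·10/231·1/33 = 50/99
take √, sign -1: I = -0.20047604

-0.200476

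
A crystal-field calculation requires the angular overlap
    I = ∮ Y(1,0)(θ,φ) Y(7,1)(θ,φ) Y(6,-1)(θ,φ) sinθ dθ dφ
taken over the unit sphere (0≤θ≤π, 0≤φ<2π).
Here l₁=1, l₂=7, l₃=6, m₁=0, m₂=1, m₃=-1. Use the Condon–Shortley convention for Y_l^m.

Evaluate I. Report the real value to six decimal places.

m-sum 0 ✓  L=14 even ✓  6≤6≤8 ✓
Π(2lᵢ+1) = 3×15×13 = 585
triangle coeff Δ(1,7,6) = 1/1365
Σ_t [1,1]: t=1:−1/518400 = -1/518400
(3j)²=7/195 [(1 7 6; 0 0 0)], sign=-1
Σ_t [1,1]: t=1:−1/604800 = -1/604800
(3j)²=16/455 [(1 7 6; 0 1 -1)], sign=+1
⇒ 4πI² = 48/65
I = (-1)√(48/65/(4π)) = -0.24241473

-0.242415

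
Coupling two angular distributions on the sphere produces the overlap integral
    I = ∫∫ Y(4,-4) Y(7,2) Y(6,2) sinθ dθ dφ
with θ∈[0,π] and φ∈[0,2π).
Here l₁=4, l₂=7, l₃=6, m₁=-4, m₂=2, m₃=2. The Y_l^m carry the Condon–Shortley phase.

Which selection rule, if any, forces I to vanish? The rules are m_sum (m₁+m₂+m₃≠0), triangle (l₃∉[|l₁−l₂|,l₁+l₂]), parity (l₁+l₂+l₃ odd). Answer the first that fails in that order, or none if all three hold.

parity

Σmᵢ = 0  ✓
l₃∈[|l₁−l₂|,l₁+l₂]=[3,11], have l₃=6  ✓
Σlᵢ = 17 ⇒ odd  ✗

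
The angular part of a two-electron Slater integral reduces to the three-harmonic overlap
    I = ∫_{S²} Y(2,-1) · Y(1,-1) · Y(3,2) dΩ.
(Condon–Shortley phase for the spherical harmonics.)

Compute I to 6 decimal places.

0.261169

Rules hold: Σm=0, L=6 even, 1≤3≤3.
N = 5·3·7 = 105
Δ = 0!·4!·2!/7! = 1/105
Racah Σ t=0..0: t=0:+1/4 = 1/4
⇒ 3j(2 1 3; 0 0 0)² = 3/35, sgn -1
Racah Σ t=0..0: t=0:+1/12 = 1/12
⇒ 3j(2 1 3; -1 -1 2)² = 2/21, sgn -1
4πI² = N·(3j₀)²·(3jₘ)² = 6/7
I = +1·√(0.857143/4π) = 0.26116903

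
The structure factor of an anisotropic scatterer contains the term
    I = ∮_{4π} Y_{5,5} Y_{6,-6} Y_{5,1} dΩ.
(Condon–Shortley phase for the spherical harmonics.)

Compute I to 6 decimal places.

m-sum 0 ✓  L=16 even ✓  1≤5≤11 ✓
Π(2lᵢ+1) = 11×13×11 = 1573
triangle coeff Δ(5,6,5) = 1/28588560
Σ_t [1,5]: t=1:−1/345600 t=2:+1/13824 t=3:−1/5184 t=4:+1/13824 t=5:−1/345600 = -7/129600
(3j)²=80/7293 [(5 6 5; 0 0 0)], sign=+1
Σ_t [0,0]: t=0:+1/12441600 = 1/12441600
(3j)²=3/442 [(5 6 5; 5 -6 1)], sign=+1
⇒ 4πI² = 440/3757
I = (+1)√(440/3757/(4π)) = 0.09653856

0.096539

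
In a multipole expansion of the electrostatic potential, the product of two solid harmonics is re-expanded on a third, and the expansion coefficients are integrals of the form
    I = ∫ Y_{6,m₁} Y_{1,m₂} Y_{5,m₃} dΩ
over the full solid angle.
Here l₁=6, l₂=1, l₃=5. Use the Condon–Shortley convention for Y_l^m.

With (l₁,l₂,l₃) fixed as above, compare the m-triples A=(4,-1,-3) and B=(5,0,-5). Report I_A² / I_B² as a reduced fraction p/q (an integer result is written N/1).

Same 6,1,5: normalisation and zero-m 3j drop out of the ratio.
A: Δ: 2! 10! 0! / 13! → 1/858; sum: t=0:+1/161280 = 1/161280; 3j²(6 1 5; 4 -1 -3) = Δ·Π!·Σ² = 15/286  (sign +1)
B: Δ: 2! 10! 0! / 13! → 1/858; sum: t=1:−1/3628800 = -1/3628800; 3j²(6 1 5; 5 0 -5) = Δ·Π!·Σ² = 1/78  (sign -1)
I_A²/I_B² = (15/286)/(1/78) = 45/11

45/11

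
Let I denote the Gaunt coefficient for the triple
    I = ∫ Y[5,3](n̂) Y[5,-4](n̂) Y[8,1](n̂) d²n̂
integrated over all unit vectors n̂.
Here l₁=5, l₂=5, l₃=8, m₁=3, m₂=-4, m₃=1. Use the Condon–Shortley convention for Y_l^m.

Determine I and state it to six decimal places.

0.100827

m-sum 0 ✓  L=18 even ✓  0≤8≤10 ✓
Π(2lᵢ+1) = 11×11×17 = 2057
triangle coeff Δ(5,5,8) = 1/37413090
Σ_t [0,2]: t=0:+1/1036800 t=1:−1/331776 t=2:+1/1036800 = -1/921600
(3j)²=490/46189 [(5 5 8; 0 0 0)], sign=-1
Σ_t [0,1]: t=0:+1/14515200 t=1:−1/203212800 = 13/203212800
(3j)²=104/17765 [(5 5 8; 3 -4 1)], sign=-1
⇒ 4πI² = 784/6137
I = (+1)√(784/6137/(4π)) = 0.10082658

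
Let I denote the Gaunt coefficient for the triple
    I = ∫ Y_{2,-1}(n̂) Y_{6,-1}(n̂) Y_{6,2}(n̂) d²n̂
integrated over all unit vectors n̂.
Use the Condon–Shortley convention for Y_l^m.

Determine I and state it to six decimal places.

m-sum 0 ✓  L=14 even ✓  4≤6≤8 ✓
Π(2lᵢ+1) = 5×13×13 = 845
triangle coeff Δ(2,6,6) = 1/90090
Σ_t [0,2]: t=0:+1/69120 t=1:−1/14400 t=2:+1/69120 = -7/172800
(3j)²=14/715 [(2 6 6; 0 0 0)], sign=-1
Σ_t [1,2]: t=1:−1/34560 t=2:+1/60480 = -1/80640
(3j)²=6/1001 [(2 6 6; -1 -1 2)], sign=-1
⇒ 4πI² = 12/121
I = (+1)√(12/121/(4π)) = 0.08883682

0.088837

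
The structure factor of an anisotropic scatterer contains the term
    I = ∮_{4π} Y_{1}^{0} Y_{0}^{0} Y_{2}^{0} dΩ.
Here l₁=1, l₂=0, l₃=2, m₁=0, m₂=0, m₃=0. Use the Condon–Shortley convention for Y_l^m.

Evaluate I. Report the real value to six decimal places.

0.000000

triangle: need 1≤l₃≤1, have 2; I=0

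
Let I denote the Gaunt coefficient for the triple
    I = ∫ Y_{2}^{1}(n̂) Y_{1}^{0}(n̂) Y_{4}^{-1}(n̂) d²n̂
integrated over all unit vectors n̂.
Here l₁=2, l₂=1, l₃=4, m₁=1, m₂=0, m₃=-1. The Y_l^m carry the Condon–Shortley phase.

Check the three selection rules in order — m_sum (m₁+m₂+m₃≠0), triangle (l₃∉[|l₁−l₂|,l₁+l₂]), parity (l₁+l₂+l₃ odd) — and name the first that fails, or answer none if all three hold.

triangle

Σmᵢ = 0  ✓
l₃∈[|l₁−l₂|,l₁+l₂]=[1,3], have l₃=4  ✗
Σlᵢ = 7 ⇒ odd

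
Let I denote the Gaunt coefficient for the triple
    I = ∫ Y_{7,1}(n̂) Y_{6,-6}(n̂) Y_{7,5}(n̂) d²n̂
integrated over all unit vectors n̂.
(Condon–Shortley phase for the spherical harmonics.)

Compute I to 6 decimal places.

0.128174

Checks pass: Σm=0; 20 even; l₃=7∈[1,13].
(2·7+1)(2·6+1)(2·7+1) = 2925
Δ: 6! 8! 6! / 21! → 1/2444321880
sum: t=0:+1/2612736000 t=1:−1/20736000 t=2:+1/1658880 t=3:−1/746496 t=4:+1/1658880 t=5:−1/20736000 t=6:+1/2612736000 = -1/4354560
3j²(7 6 7; 0 0 0) = Δ·Π!·Σ² = 1000/138567  (sign +1)
sum: t=0:+1/746496000 = 1/746496000
3j²(7 6 7; 1 -6 5) = Δ·Π!·Σ² = 616/62985  (sign +1)
combine: 4πI² = 2925·1000/138567·616/62985 = 280000/1356277
take √, sign +1: I = 0.12817398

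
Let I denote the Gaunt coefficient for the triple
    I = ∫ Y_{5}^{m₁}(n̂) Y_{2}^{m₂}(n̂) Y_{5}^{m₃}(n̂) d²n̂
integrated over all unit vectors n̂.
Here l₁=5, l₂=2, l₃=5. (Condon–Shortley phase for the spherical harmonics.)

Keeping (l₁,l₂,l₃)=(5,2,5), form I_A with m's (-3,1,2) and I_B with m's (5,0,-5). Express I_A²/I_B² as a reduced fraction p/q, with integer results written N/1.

4/9

Same 5,2,5: normalisation and zero-m 3j drop out of the ratio.
A: Δ: 2! 8! 2! / 13! → 1/38610; sum: t=1:−1/10080 t=2:+1/2880 = 1/4032; 3j²(5 2 5; -3 1 2) = Δ·Π!·Σ² = 10/429  (sign -1)
B: Δ: 2! 8! 2! / 13! → 1/38610; sum: t=0:+1/161280 = 1/161280; 3j²(5 2 5; 5 0 -5) = Δ·Π!·Σ² = 15/286  (sign +1)
I_A²/I_B² = (10/429)/(15/286) = 4/9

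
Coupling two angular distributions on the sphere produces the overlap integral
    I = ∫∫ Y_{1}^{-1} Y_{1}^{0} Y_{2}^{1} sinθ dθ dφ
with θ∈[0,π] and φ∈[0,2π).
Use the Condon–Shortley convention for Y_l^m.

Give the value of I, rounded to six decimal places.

Checks pass: Σm=0; 4 even; l₃=2∈[0,2].
(2·1+1)(2·1+1)(2·2+1) = 45
Δ: 0! 2! 2! / 5! → 1/30
sum: t=0:+1/1 = 1/1
3j²(1 1 2; 0 0 0) = Δ·Π!·Σ² = 2/15  (sign +1)
sum: t=0:+1/2 = 1/2
3j²(1 1 2; -1 0 1) = Δ·Π!·Σ² = 1/10  (sign -1)
combine: 4πI² = 45·2/15·1/10 = 3/5
take √, sign -1: I = -0.21850969

-0.218510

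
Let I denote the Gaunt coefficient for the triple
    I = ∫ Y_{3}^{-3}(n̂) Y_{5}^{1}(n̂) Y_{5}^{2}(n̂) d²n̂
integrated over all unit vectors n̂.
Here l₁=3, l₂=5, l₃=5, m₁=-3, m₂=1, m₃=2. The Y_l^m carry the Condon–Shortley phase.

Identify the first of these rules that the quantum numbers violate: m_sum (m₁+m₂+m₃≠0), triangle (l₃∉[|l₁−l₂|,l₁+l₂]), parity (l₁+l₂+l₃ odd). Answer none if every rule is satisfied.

azimuthal sum: -3 + 1 + 2 = 0  ✓
2 ≤ 5 ≤ 8 (triangle on l)  ✓
L = 3 + 5 + 5 = 13 (odd)  ✗

parity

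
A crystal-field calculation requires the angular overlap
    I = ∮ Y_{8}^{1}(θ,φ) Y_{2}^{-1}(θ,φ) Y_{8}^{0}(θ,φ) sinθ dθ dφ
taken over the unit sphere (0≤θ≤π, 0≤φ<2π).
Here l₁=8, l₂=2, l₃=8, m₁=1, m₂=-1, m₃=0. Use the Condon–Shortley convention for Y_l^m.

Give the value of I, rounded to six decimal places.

Rules hold: Σm=0, L=18 even, 6≤8≤10.
N = 17·5·17 = 1445
Δ = 2!·14!·2!/19! = 1/348840
Racah Σ t=0..2: t=0:+1/116121600 t=1:−1/25401600 t=2:+1/116121600 = -1/45158400
⇒ 3j(8 2 8; 0 0 0)² = 24/1615, sgn -1
Racah Σ t=0..1: t=0:+1/50803200 t=1:−1/58060800 = 1/406425600
⇒ 3j(8 2 8; 1 -1 0)² = 1/3230, sgn +1
4πI² = N·(3j₀)²·(3jₘ)² = 12/1805
I = -1·√(0.0066482/4π) = -0.02300102

-0.023001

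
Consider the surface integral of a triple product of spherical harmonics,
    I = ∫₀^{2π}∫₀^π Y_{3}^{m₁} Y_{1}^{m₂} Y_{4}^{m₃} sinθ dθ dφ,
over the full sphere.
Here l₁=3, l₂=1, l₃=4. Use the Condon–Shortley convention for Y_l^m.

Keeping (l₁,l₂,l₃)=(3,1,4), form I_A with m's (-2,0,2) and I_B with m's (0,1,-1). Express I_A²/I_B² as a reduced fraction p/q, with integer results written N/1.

6/5

l's match ⇒ only the (l;m) 3-j factors differ between A and B.
A: triangle coeff Δ(3,1,4) = 1/252; Σ_t [0,0]: t=0:+1/120 = 1/120; (3j)²=1/21 [(3 1 4; -2 0 2)], sign=+1
B: triangle coeff Δ(3,1,4) = 1/252; Σ_t [0,0]: t=0:+1/72 = 1/72; (3j)²=5/126 [(3 1 4; 0 1 -1)], sign=-1
I_A²/I_B² = (1/21)/(5/126) = 6/5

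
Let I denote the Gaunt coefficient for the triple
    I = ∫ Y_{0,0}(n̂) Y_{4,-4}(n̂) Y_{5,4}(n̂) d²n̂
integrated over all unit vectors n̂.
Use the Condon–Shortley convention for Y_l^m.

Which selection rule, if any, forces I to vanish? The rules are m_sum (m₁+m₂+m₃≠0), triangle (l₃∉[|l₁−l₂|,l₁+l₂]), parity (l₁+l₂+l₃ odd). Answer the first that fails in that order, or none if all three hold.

triangle

azimuthal sum: 0 − 4 + 4 = 0  ✓
4 ≤ 5 ≤ 4 (triangle on l)  ✗
L = 0 + 4 + 5 = 9 (odd)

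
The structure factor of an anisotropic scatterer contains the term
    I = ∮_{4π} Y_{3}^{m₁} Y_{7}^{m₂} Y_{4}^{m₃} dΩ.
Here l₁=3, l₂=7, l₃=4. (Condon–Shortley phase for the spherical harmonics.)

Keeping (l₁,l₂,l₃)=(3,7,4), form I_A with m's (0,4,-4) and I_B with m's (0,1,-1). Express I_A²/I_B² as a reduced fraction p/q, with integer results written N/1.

33/224

l's match ⇒ only the (l;m) 3-j factors differ between A and B.
A: triangle coeff Δ(3,7,4) = 1/45045; Σ_t [3,3]: t=3:−1/1451520 = -1/1451520; (3j)²=1/273 [(3 7 4; 0 4 -4)], sign=-1
B: triangle coeff Δ(3,7,4) = 1/45045; Σ_t [3,3]: t=3:−1/25920 = -1/25920; (3j)²=32/1287 [(3 7 4; 0 1 -1)], sign=+1
I_A²/I_B² = (1/273)/(32/1287) = 33/224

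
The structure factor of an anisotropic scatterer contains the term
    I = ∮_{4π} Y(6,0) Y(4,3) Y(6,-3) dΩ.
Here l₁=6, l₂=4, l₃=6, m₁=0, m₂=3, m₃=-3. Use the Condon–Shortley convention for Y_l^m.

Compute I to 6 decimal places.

m-sum 0 ✓  L=16 even ✓  2≤6≤10 ✓
Π(2lᵢ+1) = 13×9×13 = 1521
triangle coeff Δ(6,4,6) = 1/15315300
Σ_t [0,4]: t=0:+1/829440 t=1:−1/25920 t=2:+1/9216 t=3:−1/25920 t=4:+1/829440 = 7/207360
(3j)²=28/2431 [(6 4 6; 0 0 0)], sign=+1
Σ_t [3,4]: t=3:−1/103680 t=4:+1/207360 = -1/207360
(3j)²=21/2431 [(6 4 6; 0 3 -3)], sign=+1
⇒ 4πI² = 5292/34969
I = (+1)√(5292/34969/(4π)) = 0.10973960

0.109740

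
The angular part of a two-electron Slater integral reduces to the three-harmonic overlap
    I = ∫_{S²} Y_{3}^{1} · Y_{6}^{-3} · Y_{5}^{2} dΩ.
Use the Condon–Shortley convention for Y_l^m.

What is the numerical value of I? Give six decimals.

-0.152880

m-sum 0 ✓  L=14 even ✓  3≤5≤9 ✓
Π(2lᵢ+1) = 7×13×11 = 1001
triangle coeff Δ(3,6,5) = 1/675675
Σ_t [1,3]: t=1:−1/8640 t=2:+1/2304 t=3:−1/8640 = 7/34560
(3j)²=7/429 [(3 6 5; 0 0 0)], sign=-1
Σ_t [0,2]: t=0:+1/34560 t=1:−1/8640 t=2:+1/40320 = -1/16128
(3j)²=18/1001 [(3 6 5; 1 -3 2)], sign=+1
⇒ 4πI² = 42/143
I = (-1)√(42/143/(4π)) = -0.15288036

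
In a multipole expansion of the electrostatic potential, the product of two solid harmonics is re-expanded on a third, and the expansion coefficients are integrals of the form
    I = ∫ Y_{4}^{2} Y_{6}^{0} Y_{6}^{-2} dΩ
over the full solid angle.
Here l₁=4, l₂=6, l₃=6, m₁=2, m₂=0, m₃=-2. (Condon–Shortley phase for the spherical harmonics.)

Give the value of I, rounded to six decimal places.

Rules hold: Σm=0, L=16 even, 2≤6≤10.
N = 9·13·13 = 1521
Δ = 4!·4!·8!/17! = 1/15315300
Racah Σ t=0..4: t=0:+1/829440 t=1:−1/25920 t=2:+1/9216 t=3:−1/25920 t=4:+1/829440 = 7/207360
⇒ 3j(4 6 6; 0 0 0)² = 28/2431, sgn +1
Racah Σ t=0..2: t=0:+1/138240 t=1:−1/25920 t=2:+1/55296 = -11/829440
⇒ 3j(4 6 6; 2 0 -2)² = 11/1326, sgn -1
4πI² = N·(3j₀)²·(3jₘ)² = 42/289
I = -1·√(0.145329/4π) = -0.10754019

-0.107540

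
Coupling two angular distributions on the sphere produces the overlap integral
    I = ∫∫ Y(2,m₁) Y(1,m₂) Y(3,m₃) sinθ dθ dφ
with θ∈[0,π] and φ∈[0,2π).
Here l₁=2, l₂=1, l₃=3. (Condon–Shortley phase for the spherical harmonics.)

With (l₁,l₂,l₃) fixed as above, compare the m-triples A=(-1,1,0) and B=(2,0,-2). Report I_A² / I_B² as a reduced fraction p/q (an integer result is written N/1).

3/5

Shared (l₁,l₂,l₃)=(2,1,3): N and (l;000)² cancel in I_A²/I_B².
A: Δ = 0!·4!·2!/7! = 1/105; Racah Σ t=0..0: t=0:+1/12 = 1/12; ⇒ 3j(2 1 3; -1 1 0)² = 1/35, sgn -1
B: Δ = 0!·4!·2!/7! = 1/105; Racah Σ t=0..0: t=0:+1/24 = 1/24; ⇒ 3j(2 1 3; 2 0 -2)² = 1/21, sgn -1
I_A²/I_B² = (1/35)/(1/21) = 3/5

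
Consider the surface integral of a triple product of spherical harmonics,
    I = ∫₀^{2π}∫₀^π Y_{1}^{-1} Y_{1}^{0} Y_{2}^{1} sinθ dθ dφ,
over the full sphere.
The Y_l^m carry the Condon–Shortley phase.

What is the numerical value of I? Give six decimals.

m-sum 0 ✓  L=4 even ✓  0≤2≤2 ✓
Π(2lᵢ+1) = 3×3×5 = 45
triangle coeff Δ(1,1,2) = 1/30
Σ_t [0,0]: t=0:+1/1 = 1/1
(3j)²=2/15 [(1 1 2; 0 0 0)], sign=+1
Σ_t [0,0]: t=0:+1/2 = 1/2
(3j)²=1/10 [(1 1 2; -1 0 1)], sign=-1
⇒ 4πI² = 3/5
I = (-1)√(3/5/(4π)) = -0.21850969

-0.218510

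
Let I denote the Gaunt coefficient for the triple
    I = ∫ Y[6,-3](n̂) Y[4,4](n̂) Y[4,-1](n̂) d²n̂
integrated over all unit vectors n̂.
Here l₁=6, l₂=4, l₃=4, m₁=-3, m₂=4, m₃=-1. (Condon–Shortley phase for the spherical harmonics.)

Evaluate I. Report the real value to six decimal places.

0.155830

Rules hold: Σm=0, L=14 even, 2≤4≤10.
N = 13·9·9 = 1053
Δ = 6!·6!·2!/15! = 1/1261260
Racah Σ t=2..4: t=2:+1/4608 t=3:−1/1296 t=4:+1/4608 = -7/20736
⇒ 3j(6 4 4; 0 0 0)² = 20/1287, sgn -1
Racah Σ t=6..6: t=6:+1/51840 = 1/51840
⇒ 3j(6 4 4; -3 4 -1)² = 8/429, sgn -1
4πI² = N·(3j₀)²·(3jₘ)² = 480/1573
I = +1·√(0.305149/4π) = 0.15583009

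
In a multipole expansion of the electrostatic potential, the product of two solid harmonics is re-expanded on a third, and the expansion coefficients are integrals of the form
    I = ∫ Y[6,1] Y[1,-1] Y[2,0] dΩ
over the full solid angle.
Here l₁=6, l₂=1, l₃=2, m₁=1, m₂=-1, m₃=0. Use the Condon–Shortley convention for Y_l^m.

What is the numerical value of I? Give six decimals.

l₃=2 ∉ [5,7] — triangle fails ⇒ I = 0

0.000000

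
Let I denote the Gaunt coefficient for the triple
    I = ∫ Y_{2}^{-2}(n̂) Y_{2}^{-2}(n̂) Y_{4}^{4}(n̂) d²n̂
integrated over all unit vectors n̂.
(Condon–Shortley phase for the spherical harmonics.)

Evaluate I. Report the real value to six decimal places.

Checks pass: Σm=0; 8 even; l₃=4∈[0,4].
(2·2+1)(2·2+1)(2·4+1) = 225
Δ: 0! 4! 4! / 9! → 1/630
sum: t=0:+1/16 = 1/16
3j²(2 2 4; 0 0 0) = Δ·Π!·Σ² = 2/35  (sign +1)
sum: t=0:+1/576 = 1/576
3j²(2 2 4; -2 -2 4) = Δ·Π!·Σ² = 1/9  (sign +1)
combine: 4πI² = 225·2/35·1/9 = 10/7
take √, sign +1: I = 0.33716777

0.337168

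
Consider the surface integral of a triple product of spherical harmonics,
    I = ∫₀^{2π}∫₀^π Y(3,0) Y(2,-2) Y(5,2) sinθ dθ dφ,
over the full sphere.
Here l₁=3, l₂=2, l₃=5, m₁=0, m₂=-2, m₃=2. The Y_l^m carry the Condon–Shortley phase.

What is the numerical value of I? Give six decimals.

m-sum 0 ✓  L=10 even ✓  1≤5≤5 ✓
Π(2lᵢ+1) = 7×5×11 = 385
triangle coeff Δ(3,2,5) = 1/2310
Σ_t [0,0]: t=0:+1/144 = 1/144
(3j)²=10/231 [(3 2 5; 0 0 0)], sign=-1
Σ_t [0,0]: t=0:+1/864 = 1/864
(3j)²=1/66 [(3 2 5; 0 -2 2)], sign=-1
⇒ 4πI² = 25/99
I = (+1)√(25/99/(4π)) = 0.14175797

0.141758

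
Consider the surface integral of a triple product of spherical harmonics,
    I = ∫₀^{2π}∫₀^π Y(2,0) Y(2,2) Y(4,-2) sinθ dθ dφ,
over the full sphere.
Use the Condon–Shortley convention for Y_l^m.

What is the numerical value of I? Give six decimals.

0.156078

Rules hold: Σm=0, L=8 even, 0≤4≤4.
N = 5·5·9 = 225
Δ = 0!·4!·4!/9! = 1/630
Racah Σ t=0..0: t=0:+1/16 = 1/16
⇒ 3j(2 2 4; 0 0 0)² = 2/35, sgn +1
Racah Σ t=0..0: t=0:+1/96 = 1/96
⇒ 3j(2 2 4; 0 2 -2)² = 1/42, sgn +1
4πI² = N·(3j₀)²·(3jₘ)² = 15/49
I = +1·√(0.306122/4π) = 0.15607835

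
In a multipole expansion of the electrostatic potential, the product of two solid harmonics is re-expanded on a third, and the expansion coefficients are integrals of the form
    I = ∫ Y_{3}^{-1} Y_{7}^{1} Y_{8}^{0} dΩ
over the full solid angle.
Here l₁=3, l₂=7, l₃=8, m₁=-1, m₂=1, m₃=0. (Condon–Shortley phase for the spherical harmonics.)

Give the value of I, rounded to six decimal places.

m-sum 0 ✓  L=18 even ✓  4≤8≤10 ✓
Π(2lᵢ+1) = 7×15×17 = 1785
triangle coeff Δ(3,7,8) = 1/5290740
Σ_t [0,2]: t=0:+1/7257600 t=1:−1/2073600 t=2:+1/7257600 = -1/4838400
(3j)²=252/20995 [(3 7 8; 0 0 0)], sign=-1
Σ_t [0,2]: t=0:+1/46448640 t=1:−1/3628800 t=2:+1/4147200 = -1/77414400
(3j)²=3/41990 [(3 7 8; -1 1 0)], sign=-1
⇒ 4πI² = 7938/5185765
I = (+1)√(7938/5185765/(4π)) = 0.01103683

0.011037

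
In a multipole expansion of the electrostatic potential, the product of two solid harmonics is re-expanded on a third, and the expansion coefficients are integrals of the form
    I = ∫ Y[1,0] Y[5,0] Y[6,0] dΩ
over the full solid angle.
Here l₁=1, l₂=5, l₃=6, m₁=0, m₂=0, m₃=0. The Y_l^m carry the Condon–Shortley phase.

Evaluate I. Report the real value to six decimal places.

Rules hold: Σm=0, L=12 even, 4≤6≤6.
N = 3·11·13 = 429
Δ = 0!·2!·10!/13! = 1/858
Racah Σ t=0..0: t=0:+1/14400 = 1/14400
⇒ 3j(1 5 6; 0 0 0)² = 6/143, sgn +1
(m-triple is (0,0,0) — same symbol as above.)
4πI² = N·(3j₀)²·(3jₘ)² = 108/143
I = +1·√(0.755245/4π) = 0.24515397

0.245154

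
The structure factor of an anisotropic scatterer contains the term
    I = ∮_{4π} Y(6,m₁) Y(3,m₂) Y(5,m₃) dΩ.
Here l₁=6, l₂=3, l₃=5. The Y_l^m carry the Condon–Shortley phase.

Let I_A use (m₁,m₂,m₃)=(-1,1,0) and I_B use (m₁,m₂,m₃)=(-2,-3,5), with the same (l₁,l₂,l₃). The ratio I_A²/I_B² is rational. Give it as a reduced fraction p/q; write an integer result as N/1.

14/3

Shared (l₁,l₂,l₃)=(6,3,5): N and (l;000)² cancel in I_A²/I_B².
A: Δ = 4!·8!·2!/15! = 1/675675; Racah Σ t=2..4: t=2:+1/5760 t=3:−1/3456 t=4:+1/34560 = -1/11520; ⇒ 3j(6 3 5; -1 1 0)² = 2/429, sgn +1
B: Δ = 4!·8!·2!/15! = 1/675675; Racah Σ t=0..0: t=0:+1/1935360 = 1/1935360; ⇒ 3j(6 3 5; -2 -3 5)² = 1/1001, sgn +1
I_A²/I_B² = (2/429)/(1/1001) = 14/3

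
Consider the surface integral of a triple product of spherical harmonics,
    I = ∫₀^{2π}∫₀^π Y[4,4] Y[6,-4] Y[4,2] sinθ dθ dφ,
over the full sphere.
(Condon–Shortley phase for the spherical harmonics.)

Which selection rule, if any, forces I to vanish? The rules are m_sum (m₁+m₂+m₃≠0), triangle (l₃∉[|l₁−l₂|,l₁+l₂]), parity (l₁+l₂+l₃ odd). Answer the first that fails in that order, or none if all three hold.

m_sum

Σmᵢ = 2  ✗
l₃∈[|l₁−l₂|,l₁+l₂]=[2,10], have l₃=4
Σlᵢ = 14 ⇒ even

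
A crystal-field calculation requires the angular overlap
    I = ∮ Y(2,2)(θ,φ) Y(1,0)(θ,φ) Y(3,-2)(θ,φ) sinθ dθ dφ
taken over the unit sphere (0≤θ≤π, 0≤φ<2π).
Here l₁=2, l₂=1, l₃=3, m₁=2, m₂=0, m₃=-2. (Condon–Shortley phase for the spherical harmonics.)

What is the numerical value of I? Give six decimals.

Checks pass: Σm=0; 6 even; l₃=3∈[1,3].
(2·2+1)(2·1+1)(2·3+1) = 105
Δ: 0! 4! 2! / 7! → 1/105
sum: t=0:+1/4 = 1/4
3j²(2 1 3; 0 0 0) = Δ·Π!·Σ² = 3/35  (sign -1)
sum: t=0:+1/24 = 1/24
3j²(2 1 3; 2 0 -2) = Δ·Π!·Σ² = 1/21  (sign -1)
combine: 4πI² = 105·3/35·1/21 = 3/7
take √, sign +1: I = 0.18467439

0.184674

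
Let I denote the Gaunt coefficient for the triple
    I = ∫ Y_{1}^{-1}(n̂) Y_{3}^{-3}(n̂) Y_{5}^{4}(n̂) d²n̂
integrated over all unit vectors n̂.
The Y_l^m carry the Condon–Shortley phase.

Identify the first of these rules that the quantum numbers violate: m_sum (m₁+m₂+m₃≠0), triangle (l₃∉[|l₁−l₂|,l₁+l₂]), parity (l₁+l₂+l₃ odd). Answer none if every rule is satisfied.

azimuthal sum: -1 − 3 + 4 = 0  ✓
2 ≤ 5 ≤ 4 (triangle on l)  ✗
L = 1 + 3 + 5 = 9 (odd)

triangle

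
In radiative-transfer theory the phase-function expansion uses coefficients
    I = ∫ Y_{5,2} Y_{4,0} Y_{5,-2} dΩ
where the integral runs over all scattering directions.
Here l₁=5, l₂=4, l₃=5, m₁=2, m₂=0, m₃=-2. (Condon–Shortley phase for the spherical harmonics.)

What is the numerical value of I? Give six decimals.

-0.021700

Rules hold: Σm=0, L=14 even, 1≤5≤9.
N = 11·9·11 = 1089
Δ = 4!·6!·4!/15! = 1/3153150
Racah Σ t=0..4: t=0:+1/69120 t=1:−1/1728 t=2:+1/576 t=3:−1/1728 t=4:+1/69120 = 7/11520
⇒ 3j(5 4 5; 0 0 0)² = 2/143, sgn -1
Racah Σ t=0..3: t=0:+1/20736 t=1:−1/1728 t=2:+1/1920 t=3:−1/25920 = -1/20736
⇒ 3j(5 4 5; 2 0 -2)² = 1/2574, sgn +1
4πI² = N·(3j₀)²·(3jₘ)² = 1/169
I = -1·√(0.00591716/4π) = -0.02169960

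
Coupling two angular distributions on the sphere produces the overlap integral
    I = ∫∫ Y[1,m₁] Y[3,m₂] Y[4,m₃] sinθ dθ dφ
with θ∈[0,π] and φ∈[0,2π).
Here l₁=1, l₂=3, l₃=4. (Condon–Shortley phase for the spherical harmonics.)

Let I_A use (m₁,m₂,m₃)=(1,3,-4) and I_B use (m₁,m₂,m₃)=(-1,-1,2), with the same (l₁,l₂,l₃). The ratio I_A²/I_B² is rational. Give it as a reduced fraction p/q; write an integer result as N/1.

28/15

Shared (l₁,l₂,l₃)=(1,3,4): N and (l;000)² cancel in I_A²/I_B².
A: Δ = 0!·2!·6!/9! = 1/252; Racah Σ t=0..0: t=0:+1/1440 = 1/1440; ⇒ 3j(1 3 4; 1 3 -4)² = 1/9, sgn +1
B: Δ = 0!·2!·6!/9! = 1/252; Racah Σ t=0..0: t=0:+1/96 = 1/96; ⇒ 3j(1 3 4; -1 -1 2)² = 5/84, sgn +1
I_A²/I_B² = (1/9)/(5/84) = 28/15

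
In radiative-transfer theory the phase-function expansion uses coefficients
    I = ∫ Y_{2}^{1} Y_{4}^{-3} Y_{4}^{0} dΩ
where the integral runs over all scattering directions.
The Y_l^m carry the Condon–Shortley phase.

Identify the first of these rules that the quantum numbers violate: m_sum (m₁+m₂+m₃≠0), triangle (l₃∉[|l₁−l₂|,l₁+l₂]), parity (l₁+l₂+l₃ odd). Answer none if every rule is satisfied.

Σmᵢ = -2  ✗
l₃∈[|l₁−l₂|,l₁+l₂]=[2,6], have l₃=4
Σlᵢ = 10 ⇒ even

m_sum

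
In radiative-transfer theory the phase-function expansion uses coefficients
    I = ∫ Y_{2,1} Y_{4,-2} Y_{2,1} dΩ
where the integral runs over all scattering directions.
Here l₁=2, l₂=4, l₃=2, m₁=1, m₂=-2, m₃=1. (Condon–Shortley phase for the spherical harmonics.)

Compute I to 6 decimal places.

0.254875

Checks pass: Σm=0; 8 even; l₃=2∈[2,6].
(2·2+1)(2·4+1)(2·2+1) = 225
Δ: 4! 0! 4! / 9! → 1/630
sum: t=2:+1/16 = 1/16
3j²(2 4 2; 0 0 0) = Δ·Π!·Σ² = 2/35  (sign +1)
sum: t=1:−1/36 = -1/36
3j²(2 4 2; 1 -2 1) = Δ·Π!·Σ² = 4/63  (sign +1)
combine: 4πI² = 225·2/35·4/63 = 40/49
take √, sign +1: I = 0.25487487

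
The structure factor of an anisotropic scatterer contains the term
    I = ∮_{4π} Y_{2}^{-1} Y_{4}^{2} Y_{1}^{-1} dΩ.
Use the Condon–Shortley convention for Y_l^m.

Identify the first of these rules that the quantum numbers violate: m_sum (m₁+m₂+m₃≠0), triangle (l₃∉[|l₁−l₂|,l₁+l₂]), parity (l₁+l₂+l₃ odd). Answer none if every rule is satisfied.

triangle

azimuthal sum: -1 + 2 − 1 = 0  ✓
2 ≤ 1 ≤ 6 (triangle on l)  ✗
L = 2 + 4 + 1 = 7 (odd)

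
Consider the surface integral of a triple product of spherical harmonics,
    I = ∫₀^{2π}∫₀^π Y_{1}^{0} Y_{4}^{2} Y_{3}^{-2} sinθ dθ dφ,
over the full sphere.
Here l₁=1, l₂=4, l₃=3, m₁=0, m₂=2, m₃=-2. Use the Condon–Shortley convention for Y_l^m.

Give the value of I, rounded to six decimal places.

Checks pass: Σm=0; 8 even; l₃=3∈[3,5].
(2·1+1)(2·4+1)(2·3+1) = 189
Δ: 2! 0! 6! / 9! → 1/252
sum: t=1:−1/36 = -1/36
3j²(1 4 3; 0 0 0) = Δ·Π!·Σ² = 4/63  (sign +1)
sum: t=1:−1/120 = -1/120
3j²(1 4 3; 0 2 -2) = Δ·Π!·Σ² = 1/21  (sign +1)
combine: 4πI² = 189·4/63·1/21 = 4/7
take √, sign +1: I = 0.21324362

0.213244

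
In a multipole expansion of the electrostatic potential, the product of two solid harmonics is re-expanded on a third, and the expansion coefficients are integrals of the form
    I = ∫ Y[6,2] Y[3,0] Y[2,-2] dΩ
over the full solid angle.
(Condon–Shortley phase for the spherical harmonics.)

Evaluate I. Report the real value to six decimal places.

0.000000

triangle: need 3≤l₃≤9, have 2; I=0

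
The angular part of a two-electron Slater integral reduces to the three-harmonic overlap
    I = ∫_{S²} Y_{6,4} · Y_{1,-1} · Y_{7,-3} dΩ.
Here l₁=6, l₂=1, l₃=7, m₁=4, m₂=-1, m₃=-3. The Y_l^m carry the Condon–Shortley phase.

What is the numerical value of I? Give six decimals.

Checks pass: Σm=0; 14 even; l₃=7∈[5,7].
(2·6+1)(2·1+1)(2·7+1) = 585
Δ: 0! 12! 2! / 15! → 1/1365
sum: t=0:+1/518400 = 1/518400
3j²(6 1 7; 0 0 0) = Δ·Π!·Σ² = 7/195  (sign -1)
sum: t=0:+1/14515200 = 1/14515200
3j²(6 1 7; 4 -1 -3) = Δ·Π!·Σ² = 2/455  (sign +1)
combine: 4πI² = 585·7/195·2/455 = 6/65
take √, sign -1: I = -0.08570655

-0.085707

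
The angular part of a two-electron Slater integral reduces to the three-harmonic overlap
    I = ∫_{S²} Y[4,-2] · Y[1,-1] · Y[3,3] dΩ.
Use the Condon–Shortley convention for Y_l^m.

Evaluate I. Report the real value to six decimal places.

Checks pass: Σm=0; 8 even; l₃=3∈[3,5].
(2·4+1)(2·1+1)(2·3+1) = 189
Δ: 2! 6! 0! / 9! → 1/252
sum: t=1:−1/36 = -1/36
3j²(4 1 3; 0 0 0) = Δ·Π!·Σ² = 4/63  (sign +1)
sum: t=0:+1/1440 = 1/1440
3j²(4 1 3; -2 -1 3) = Δ·Π!·Σ² = 1/252  (sign +1)
combine: 4πI² = 189·4/63·1/252 = 1/21
take √, sign +1: I = 0.06155813

0.061558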